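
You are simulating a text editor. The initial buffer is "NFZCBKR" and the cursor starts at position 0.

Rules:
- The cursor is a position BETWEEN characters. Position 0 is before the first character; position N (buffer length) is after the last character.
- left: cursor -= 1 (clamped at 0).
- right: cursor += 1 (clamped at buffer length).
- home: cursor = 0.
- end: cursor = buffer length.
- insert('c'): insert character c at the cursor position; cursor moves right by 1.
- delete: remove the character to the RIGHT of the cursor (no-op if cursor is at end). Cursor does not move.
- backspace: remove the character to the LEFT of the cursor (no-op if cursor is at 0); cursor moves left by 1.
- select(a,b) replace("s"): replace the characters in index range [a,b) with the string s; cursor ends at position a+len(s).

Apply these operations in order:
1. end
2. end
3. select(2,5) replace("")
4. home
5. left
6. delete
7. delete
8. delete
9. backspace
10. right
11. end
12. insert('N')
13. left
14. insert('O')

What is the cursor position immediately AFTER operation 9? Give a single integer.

After op 1 (end): buf='NFZCBKR' cursor=7
After op 2 (end): buf='NFZCBKR' cursor=7
After op 3 (select(2,5) replace("")): buf='NFKR' cursor=2
After op 4 (home): buf='NFKR' cursor=0
After op 5 (left): buf='NFKR' cursor=0
After op 6 (delete): buf='FKR' cursor=0
After op 7 (delete): buf='KR' cursor=0
After op 8 (delete): buf='R' cursor=0
After op 9 (backspace): buf='R' cursor=0

Answer: 0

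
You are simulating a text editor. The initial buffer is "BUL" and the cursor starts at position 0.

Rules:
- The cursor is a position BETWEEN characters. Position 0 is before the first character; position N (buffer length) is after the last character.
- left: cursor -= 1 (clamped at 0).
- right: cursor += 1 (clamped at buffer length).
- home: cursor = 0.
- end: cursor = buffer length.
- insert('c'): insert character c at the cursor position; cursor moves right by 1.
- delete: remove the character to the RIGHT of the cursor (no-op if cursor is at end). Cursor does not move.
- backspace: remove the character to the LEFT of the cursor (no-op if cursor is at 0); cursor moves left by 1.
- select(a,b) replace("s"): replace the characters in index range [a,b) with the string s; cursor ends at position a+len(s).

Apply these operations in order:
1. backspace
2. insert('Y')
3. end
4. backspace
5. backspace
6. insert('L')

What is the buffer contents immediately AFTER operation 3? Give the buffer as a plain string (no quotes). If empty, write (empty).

Answer: YBUL

Derivation:
After op 1 (backspace): buf='BUL' cursor=0
After op 2 (insert('Y')): buf='YBUL' cursor=1
After op 3 (end): buf='YBUL' cursor=4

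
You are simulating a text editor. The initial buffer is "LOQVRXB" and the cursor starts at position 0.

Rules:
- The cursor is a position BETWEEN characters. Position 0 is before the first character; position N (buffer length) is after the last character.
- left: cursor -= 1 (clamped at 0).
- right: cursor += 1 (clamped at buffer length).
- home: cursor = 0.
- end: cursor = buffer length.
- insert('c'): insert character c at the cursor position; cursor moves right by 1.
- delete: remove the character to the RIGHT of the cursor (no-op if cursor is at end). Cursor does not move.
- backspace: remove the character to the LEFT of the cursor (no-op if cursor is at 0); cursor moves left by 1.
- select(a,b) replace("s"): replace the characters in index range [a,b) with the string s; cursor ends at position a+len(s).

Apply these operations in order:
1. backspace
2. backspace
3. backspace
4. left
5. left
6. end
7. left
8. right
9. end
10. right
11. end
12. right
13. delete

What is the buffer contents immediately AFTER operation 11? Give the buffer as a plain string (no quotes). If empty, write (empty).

After op 1 (backspace): buf='LOQVRXB' cursor=0
After op 2 (backspace): buf='LOQVRXB' cursor=0
After op 3 (backspace): buf='LOQVRXB' cursor=0
After op 4 (left): buf='LOQVRXB' cursor=0
After op 5 (left): buf='LOQVRXB' cursor=0
After op 6 (end): buf='LOQVRXB' cursor=7
After op 7 (left): buf='LOQVRXB' cursor=6
After op 8 (right): buf='LOQVRXB' cursor=7
After op 9 (end): buf='LOQVRXB' cursor=7
After op 10 (right): buf='LOQVRXB' cursor=7
After op 11 (end): buf='LOQVRXB' cursor=7

Answer: LOQVRXB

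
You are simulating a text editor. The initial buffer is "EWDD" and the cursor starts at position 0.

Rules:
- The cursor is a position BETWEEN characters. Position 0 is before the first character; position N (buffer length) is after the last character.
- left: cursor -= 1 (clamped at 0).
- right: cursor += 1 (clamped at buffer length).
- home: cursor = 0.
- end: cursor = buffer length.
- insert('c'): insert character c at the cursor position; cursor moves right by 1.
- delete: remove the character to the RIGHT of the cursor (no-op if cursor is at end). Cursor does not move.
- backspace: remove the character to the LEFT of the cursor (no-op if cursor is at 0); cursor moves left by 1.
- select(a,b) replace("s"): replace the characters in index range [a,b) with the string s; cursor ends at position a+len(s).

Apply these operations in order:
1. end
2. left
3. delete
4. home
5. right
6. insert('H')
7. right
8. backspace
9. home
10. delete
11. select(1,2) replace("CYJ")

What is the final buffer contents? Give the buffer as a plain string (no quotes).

After op 1 (end): buf='EWDD' cursor=4
After op 2 (left): buf='EWDD' cursor=3
After op 3 (delete): buf='EWD' cursor=3
After op 4 (home): buf='EWD' cursor=0
After op 5 (right): buf='EWD' cursor=1
After op 6 (insert('H')): buf='EHWD' cursor=2
After op 7 (right): buf='EHWD' cursor=3
After op 8 (backspace): buf='EHD' cursor=2
After op 9 (home): buf='EHD' cursor=0
After op 10 (delete): buf='HD' cursor=0
After op 11 (select(1,2) replace("CYJ")): buf='HCYJ' cursor=4

Answer: HCYJ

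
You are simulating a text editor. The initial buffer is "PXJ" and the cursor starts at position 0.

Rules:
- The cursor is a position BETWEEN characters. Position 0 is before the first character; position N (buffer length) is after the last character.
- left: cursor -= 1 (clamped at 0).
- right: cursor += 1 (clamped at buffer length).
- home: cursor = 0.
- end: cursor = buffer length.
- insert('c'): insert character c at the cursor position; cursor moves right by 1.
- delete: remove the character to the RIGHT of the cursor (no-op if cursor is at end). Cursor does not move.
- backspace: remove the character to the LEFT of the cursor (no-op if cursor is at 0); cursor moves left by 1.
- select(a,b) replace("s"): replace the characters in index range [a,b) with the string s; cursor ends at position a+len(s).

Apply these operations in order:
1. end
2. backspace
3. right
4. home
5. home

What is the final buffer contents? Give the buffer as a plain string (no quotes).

After op 1 (end): buf='PXJ' cursor=3
After op 2 (backspace): buf='PX' cursor=2
After op 3 (right): buf='PX' cursor=2
After op 4 (home): buf='PX' cursor=0
After op 5 (home): buf='PX' cursor=0

Answer: PX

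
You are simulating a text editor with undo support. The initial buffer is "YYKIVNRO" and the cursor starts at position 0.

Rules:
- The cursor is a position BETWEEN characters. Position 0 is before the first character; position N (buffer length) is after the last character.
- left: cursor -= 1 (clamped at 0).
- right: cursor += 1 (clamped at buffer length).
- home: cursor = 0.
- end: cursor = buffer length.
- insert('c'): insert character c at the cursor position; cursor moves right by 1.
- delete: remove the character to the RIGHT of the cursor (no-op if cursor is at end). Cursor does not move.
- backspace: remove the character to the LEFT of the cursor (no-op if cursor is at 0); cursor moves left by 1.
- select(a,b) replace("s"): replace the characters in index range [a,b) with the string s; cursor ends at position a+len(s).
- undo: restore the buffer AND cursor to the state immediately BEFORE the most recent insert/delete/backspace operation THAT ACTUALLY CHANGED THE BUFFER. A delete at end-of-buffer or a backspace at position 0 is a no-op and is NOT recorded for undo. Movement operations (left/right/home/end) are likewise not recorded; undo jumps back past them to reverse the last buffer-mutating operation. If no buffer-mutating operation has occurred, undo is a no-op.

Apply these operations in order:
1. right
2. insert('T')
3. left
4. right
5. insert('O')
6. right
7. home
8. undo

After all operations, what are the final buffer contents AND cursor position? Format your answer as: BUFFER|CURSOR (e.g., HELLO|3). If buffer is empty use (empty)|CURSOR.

Answer: YTYKIVNRO|2

Derivation:
After op 1 (right): buf='YYKIVNRO' cursor=1
After op 2 (insert('T')): buf='YTYKIVNRO' cursor=2
After op 3 (left): buf='YTYKIVNRO' cursor=1
After op 4 (right): buf='YTYKIVNRO' cursor=2
After op 5 (insert('O')): buf='YTOYKIVNRO' cursor=3
After op 6 (right): buf='YTOYKIVNRO' cursor=4
After op 7 (home): buf='YTOYKIVNRO' cursor=0
After op 8 (undo): buf='YTYKIVNRO' cursor=2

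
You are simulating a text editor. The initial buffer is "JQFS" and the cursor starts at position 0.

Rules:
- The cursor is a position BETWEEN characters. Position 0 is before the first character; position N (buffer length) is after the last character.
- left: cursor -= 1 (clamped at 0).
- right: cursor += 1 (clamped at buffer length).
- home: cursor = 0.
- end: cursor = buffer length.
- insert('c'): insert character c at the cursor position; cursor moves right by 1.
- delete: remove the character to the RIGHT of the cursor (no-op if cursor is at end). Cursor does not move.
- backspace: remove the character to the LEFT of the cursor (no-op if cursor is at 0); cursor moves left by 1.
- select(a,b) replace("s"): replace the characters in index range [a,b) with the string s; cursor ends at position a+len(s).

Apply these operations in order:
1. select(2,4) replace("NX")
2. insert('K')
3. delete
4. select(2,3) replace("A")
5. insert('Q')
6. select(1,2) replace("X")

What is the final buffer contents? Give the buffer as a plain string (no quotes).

After op 1 (select(2,4) replace("NX")): buf='JQNX' cursor=4
After op 2 (insert('K')): buf='JQNXK' cursor=5
After op 3 (delete): buf='JQNXK' cursor=5
After op 4 (select(2,3) replace("A")): buf='JQAXK' cursor=3
After op 5 (insert('Q')): buf='JQAQXK' cursor=4
After op 6 (select(1,2) replace("X")): buf='JXAQXK' cursor=2

Answer: JXAQXK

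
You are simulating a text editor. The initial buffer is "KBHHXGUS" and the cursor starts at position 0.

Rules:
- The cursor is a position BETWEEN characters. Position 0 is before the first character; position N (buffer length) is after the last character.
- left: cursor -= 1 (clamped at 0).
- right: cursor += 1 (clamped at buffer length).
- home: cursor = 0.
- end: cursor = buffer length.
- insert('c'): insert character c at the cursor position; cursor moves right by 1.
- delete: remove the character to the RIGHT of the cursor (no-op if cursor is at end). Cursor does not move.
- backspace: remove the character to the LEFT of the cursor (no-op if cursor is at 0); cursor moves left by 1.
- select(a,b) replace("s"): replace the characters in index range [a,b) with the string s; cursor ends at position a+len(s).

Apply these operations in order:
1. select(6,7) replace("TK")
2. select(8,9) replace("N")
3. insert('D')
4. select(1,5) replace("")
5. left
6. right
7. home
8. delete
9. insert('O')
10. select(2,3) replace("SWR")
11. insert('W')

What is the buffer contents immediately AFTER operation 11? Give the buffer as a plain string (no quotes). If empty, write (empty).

After op 1 (select(6,7) replace("TK")): buf='KBHHXGTKS' cursor=8
After op 2 (select(8,9) replace("N")): buf='KBHHXGTKN' cursor=9
After op 3 (insert('D')): buf='KBHHXGTKND' cursor=10
After op 4 (select(1,5) replace("")): buf='KGTKND' cursor=1
After op 5 (left): buf='KGTKND' cursor=0
After op 6 (right): buf='KGTKND' cursor=1
After op 7 (home): buf='KGTKND' cursor=0
After op 8 (delete): buf='GTKND' cursor=0
After op 9 (insert('O')): buf='OGTKND' cursor=1
After op 10 (select(2,3) replace("SWR")): buf='OGSWRKND' cursor=5
After op 11 (insert('W')): buf='OGSWRWKND' cursor=6

Answer: OGSWRWKND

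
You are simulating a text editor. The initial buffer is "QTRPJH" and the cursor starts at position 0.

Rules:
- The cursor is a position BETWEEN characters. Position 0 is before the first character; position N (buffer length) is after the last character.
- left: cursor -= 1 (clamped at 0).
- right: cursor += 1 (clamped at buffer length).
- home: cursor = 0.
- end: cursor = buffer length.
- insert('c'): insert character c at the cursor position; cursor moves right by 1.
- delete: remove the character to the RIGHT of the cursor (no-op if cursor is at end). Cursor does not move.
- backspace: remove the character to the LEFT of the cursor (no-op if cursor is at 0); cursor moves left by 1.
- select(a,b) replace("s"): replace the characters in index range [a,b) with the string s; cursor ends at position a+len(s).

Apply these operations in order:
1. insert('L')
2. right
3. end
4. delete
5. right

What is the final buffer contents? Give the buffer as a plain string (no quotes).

After op 1 (insert('L')): buf='LQTRPJH' cursor=1
After op 2 (right): buf='LQTRPJH' cursor=2
After op 3 (end): buf='LQTRPJH' cursor=7
After op 4 (delete): buf='LQTRPJH' cursor=7
After op 5 (right): buf='LQTRPJH' cursor=7

Answer: LQTRPJH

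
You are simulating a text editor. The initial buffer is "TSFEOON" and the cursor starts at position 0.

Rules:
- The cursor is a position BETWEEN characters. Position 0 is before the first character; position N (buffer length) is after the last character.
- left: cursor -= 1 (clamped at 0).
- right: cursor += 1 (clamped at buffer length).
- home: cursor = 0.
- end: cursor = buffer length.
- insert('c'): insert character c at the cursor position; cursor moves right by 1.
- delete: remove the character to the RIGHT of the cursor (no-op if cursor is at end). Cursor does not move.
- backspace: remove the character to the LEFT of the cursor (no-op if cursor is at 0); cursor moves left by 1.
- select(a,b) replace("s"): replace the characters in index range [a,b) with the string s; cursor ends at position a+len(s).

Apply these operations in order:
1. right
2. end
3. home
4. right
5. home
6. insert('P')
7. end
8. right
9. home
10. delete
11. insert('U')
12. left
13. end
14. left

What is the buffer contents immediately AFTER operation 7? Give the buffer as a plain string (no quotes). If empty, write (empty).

After op 1 (right): buf='TSFEOON' cursor=1
After op 2 (end): buf='TSFEOON' cursor=7
After op 3 (home): buf='TSFEOON' cursor=0
After op 4 (right): buf='TSFEOON' cursor=1
After op 5 (home): buf='TSFEOON' cursor=0
After op 6 (insert('P')): buf='PTSFEOON' cursor=1
After op 7 (end): buf='PTSFEOON' cursor=8

Answer: PTSFEOON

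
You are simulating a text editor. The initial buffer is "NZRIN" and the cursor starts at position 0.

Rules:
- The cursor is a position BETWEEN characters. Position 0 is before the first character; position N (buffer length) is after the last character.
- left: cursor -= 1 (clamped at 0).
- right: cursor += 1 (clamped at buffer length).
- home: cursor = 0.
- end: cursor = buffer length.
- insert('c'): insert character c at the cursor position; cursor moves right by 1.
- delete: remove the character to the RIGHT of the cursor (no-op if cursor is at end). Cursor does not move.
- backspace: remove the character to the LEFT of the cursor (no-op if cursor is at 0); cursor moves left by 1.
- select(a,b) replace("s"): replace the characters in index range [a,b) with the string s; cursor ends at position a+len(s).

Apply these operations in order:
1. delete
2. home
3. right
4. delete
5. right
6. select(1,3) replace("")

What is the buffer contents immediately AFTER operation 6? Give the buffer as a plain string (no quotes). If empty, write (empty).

Answer: Z

Derivation:
After op 1 (delete): buf='ZRIN' cursor=0
After op 2 (home): buf='ZRIN' cursor=0
After op 3 (right): buf='ZRIN' cursor=1
After op 4 (delete): buf='ZIN' cursor=1
After op 5 (right): buf='ZIN' cursor=2
After op 6 (select(1,3) replace("")): buf='Z' cursor=1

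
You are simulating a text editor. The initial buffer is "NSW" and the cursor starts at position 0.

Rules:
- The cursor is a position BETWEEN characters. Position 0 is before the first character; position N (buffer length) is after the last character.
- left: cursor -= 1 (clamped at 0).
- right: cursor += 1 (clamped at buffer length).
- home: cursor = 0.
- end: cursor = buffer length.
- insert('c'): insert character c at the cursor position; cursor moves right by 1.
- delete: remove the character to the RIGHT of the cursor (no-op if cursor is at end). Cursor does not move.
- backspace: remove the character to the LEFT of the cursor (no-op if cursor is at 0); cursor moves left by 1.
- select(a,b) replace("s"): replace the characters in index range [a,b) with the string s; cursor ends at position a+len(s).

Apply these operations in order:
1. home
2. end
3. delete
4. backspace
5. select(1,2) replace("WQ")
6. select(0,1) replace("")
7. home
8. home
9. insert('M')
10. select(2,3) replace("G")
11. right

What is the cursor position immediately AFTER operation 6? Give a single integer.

Answer: 0

Derivation:
After op 1 (home): buf='NSW' cursor=0
After op 2 (end): buf='NSW' cursor=3
After op 3 (delete): buf='NSW' cursor=3
After op 4 (backspace): buf='NS' cursor=2
After op 5 (select(1,2) replace("WQ")): buf='NWQ' cursor=3
After op 6 (select(0,1) replace("")): buf='WQ' cursor=0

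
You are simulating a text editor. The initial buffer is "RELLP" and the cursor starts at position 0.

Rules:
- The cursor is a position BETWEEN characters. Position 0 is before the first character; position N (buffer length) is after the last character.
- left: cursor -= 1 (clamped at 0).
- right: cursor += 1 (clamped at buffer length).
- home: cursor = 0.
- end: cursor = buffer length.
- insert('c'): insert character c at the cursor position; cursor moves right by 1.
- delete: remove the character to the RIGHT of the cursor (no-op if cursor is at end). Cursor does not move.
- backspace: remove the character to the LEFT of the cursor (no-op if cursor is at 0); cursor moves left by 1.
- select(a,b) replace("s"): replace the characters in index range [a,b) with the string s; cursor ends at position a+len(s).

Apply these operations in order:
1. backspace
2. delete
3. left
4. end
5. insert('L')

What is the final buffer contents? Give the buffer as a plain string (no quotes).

After op 1 (backspace): buf='RELLP' cursor=0
After op 2 (delete): buf='ELLP' cursor=0
After op 3 (left): buf='ELLP' cursor=0
After op 4 (end): buf='ELLP' cursor=4
After op 5 (insert('L')): buf='ELLPL' cursor=5

Answer: ELLPL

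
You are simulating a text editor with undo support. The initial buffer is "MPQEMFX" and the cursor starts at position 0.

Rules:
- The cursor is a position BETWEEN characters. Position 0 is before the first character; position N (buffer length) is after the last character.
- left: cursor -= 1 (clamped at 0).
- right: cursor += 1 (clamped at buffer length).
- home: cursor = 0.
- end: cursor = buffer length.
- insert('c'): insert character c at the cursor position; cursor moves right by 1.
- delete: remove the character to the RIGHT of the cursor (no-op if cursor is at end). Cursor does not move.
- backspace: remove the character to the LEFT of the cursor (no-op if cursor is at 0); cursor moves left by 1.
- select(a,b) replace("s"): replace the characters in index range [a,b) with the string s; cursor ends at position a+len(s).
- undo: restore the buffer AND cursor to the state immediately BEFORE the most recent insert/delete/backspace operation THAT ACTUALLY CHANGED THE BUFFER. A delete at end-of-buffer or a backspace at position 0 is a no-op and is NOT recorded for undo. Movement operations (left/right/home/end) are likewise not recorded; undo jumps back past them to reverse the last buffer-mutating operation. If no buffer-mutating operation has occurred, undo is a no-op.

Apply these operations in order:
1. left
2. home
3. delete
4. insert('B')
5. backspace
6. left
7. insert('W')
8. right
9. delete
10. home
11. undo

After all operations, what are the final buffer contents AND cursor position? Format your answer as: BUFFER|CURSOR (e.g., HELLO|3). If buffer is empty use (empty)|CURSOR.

After op 1 (left): buf='MPQEMFX' cursor=0
After op 2 (home): buf='MPQEMFX' cursor=0
After op 3 (delete): buf='PQEMFX' cursor=0
After op 4 (insert('B')): buf='BPQEMFX' cursor=1
After op 5 (backspace): buf='PQEMFX' cursor=0
After op 6 (left): buf='PQEMFX' cursor=0
After op 7 (insert('W')): buf='WPQEMFX' cursor=1
After op 8 (right): buf='WPQEMFX' cursor=2
After op 9 (delete): buf='WPEMFX' cursor=2
After op 10 (home): buf='WPEMFX' cursor=0
After op 11 (undo): buf='WPQEMFX' cursor=2

Answer: WPQEMFX|2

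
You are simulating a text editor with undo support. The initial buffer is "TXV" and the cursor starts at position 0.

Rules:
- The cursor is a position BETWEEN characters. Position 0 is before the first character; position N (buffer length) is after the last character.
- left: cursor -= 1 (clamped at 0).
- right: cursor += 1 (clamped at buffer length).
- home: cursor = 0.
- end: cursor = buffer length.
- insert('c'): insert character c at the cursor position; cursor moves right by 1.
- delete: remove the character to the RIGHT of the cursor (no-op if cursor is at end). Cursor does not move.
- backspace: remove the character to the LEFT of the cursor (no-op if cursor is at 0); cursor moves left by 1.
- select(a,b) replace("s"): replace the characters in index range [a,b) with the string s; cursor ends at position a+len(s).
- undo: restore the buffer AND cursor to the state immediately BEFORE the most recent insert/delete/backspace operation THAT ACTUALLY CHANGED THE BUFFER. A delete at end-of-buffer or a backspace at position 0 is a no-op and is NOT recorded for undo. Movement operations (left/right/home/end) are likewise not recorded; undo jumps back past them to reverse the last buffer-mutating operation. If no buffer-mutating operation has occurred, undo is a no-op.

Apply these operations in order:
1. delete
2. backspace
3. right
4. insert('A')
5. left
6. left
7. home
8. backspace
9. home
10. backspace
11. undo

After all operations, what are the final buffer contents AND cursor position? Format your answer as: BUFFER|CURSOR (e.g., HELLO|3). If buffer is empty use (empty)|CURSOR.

Answer: XV|1

Derivation:
After op 1 (delete): buf='XV' cursor=0
After op 2 (backspace): buf='XV' cursor=0
After op 3 (right): buf='XV' cursor=1
After op 4 (insert('A')): buf='XAV' cursor=2
After op 5 (left): buf='XAV' cursor=1
After op 6 (left): buf='XAV' cursor=0
After op 7 (home): buf='XAV' cursor=0
After op 8 (backspace): buf='XAV' cursor=0
After op 9 (home): buf='XAV' cursor=0
After op 10 (backspace): buf='XAV' cursor=0
After op 11 (undo): buf='XV' cursor=1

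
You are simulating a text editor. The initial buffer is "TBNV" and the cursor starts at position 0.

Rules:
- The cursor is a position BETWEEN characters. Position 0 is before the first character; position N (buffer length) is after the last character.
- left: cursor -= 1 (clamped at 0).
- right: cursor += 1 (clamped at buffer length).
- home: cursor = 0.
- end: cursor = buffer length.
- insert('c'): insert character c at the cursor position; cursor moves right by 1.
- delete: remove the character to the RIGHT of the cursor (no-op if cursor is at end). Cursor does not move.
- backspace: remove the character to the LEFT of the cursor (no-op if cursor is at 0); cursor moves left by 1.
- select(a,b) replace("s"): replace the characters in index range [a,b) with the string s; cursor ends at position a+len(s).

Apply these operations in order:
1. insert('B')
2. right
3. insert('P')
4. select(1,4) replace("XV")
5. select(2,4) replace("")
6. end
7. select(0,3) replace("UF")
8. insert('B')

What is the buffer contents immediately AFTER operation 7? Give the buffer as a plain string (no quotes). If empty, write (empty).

After op 1 (insert('B')): buf='BTBNV' cursor=1
After op 2 (right): buf='BTBNV' cursor=2
After op 3 (insert('P')): buf='BTPBNV' cursor=3
After op 4 (select(1,4) replace("XV")): buf='BXVNV' cursor=3
After op 5 (select(2,4) replace("")): buf='BXV' cursor=2
After op 6 (end): buf='BXV' cursor=3
After op 7 (select(0,3) replace("UF")): buf='UF' cursor=2

Answer: UF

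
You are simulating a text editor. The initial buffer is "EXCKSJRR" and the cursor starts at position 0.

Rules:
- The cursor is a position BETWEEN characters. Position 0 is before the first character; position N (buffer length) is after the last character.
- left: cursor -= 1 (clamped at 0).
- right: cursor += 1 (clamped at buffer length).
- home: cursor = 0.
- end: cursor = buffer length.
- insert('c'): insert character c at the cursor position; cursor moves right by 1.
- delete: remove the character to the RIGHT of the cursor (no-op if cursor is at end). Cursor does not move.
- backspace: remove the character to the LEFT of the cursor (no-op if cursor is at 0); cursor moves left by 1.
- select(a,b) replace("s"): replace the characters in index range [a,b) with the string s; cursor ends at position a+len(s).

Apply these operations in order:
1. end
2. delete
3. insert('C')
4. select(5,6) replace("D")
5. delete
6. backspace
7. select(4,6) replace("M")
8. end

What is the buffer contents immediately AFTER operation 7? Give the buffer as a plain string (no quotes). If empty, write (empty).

After op 1 (end): buf='EXCKSJRR' cursor=8
After op 2 (delete): buf='EXCKSJRR' cursor=8
After op 3 (insert('C')): buf='EXCKSJRRC' cursor=9
After op 4 (select(5,6) replace("D")): buf='EXCKSDRRC' cursor=6
After op 5 (delete): buf='EXCKSDRC' cursor=6
After op 6 (backspace): buf='EXCKSRC' cursor=5
After op 7 (select(4,6) replace("M")): buf='EXCKMC' cursor=5

Answer: EXCKMC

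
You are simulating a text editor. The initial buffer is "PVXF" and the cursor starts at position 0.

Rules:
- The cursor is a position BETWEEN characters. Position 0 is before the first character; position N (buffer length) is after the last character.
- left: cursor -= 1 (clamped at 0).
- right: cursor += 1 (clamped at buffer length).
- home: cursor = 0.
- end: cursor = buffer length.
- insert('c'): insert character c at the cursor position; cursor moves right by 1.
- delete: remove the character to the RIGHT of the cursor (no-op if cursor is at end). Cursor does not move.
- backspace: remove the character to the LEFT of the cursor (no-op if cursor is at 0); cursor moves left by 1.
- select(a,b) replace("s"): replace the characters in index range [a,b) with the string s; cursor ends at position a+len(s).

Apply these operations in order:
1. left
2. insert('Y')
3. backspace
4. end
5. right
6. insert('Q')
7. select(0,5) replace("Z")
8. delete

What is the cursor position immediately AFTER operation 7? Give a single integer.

After op 1 (left): buf='PVXF' cursor=0
After op 2 (insert('Y')): buf='YPVXF' cursor=1
After op 3 (backspace): buf='PVXF' cursor=0
After op 4 (end): buf='PVXF' cursor=4
After op 5 (right): buf='PVXF' cursor=4
After op 6 (insert('Q')): buf='PVXFQ' cursor=5
After op 7 (select(0,5) replace("Z")): buf='Z' cursor=1

Answer: 1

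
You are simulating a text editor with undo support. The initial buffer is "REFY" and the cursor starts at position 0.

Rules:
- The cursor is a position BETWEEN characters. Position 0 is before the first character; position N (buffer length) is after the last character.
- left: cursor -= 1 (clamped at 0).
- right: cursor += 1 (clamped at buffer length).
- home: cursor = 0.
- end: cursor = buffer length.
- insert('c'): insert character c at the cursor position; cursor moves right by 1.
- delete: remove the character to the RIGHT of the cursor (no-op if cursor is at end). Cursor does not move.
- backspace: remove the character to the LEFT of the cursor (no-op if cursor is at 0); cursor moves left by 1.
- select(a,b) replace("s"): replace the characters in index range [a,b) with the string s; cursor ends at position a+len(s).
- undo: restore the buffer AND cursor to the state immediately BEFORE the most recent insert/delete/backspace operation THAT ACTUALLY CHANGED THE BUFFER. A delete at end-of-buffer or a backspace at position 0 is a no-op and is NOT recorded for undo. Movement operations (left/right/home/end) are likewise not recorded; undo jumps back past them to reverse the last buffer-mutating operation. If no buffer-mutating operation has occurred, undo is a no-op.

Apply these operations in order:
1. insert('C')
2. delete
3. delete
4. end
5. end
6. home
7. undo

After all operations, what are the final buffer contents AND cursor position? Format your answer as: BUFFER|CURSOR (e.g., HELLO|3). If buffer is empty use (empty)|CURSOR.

Answer: CEFY|1

Derivation:
After op 1 (insert('C')): buf='CREFY' cursor=1
After op 2 (delete): buf='CEFY' cursor=1
After op 3 (delete): buf='CFY' cursor=1
After op 4 (end): buf='CFY' cursor=3
After op 5 (end): buf='CFY' cursor=3
After op 6 (home): buf='CFY' cursor=0
After op 7 (undo): buf='CEFY' cursor=1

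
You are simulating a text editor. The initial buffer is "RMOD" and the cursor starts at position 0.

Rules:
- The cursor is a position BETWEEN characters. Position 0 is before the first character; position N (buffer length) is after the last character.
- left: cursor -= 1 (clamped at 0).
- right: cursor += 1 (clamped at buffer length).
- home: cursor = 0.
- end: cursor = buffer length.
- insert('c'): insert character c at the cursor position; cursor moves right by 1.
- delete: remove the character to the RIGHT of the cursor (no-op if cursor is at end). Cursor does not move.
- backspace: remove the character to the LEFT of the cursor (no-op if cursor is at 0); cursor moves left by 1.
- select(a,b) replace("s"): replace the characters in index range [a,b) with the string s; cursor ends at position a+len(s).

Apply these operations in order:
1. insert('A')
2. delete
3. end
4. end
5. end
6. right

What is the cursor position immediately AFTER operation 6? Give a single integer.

Answer: 4

Derivation:
After op 1 (insert('A')): buf='ARMOD' cursor=1
After op 2 (delete): buf='AMOD' cursor=1
After op 3 (end): buf='AMOD' cursor=4
After op 4 (end): buf='AMOD' cursor=4
After op 5 (end): buf='AMOD' cursor=4
After op 6 (right): buf='AMOD' cursor=4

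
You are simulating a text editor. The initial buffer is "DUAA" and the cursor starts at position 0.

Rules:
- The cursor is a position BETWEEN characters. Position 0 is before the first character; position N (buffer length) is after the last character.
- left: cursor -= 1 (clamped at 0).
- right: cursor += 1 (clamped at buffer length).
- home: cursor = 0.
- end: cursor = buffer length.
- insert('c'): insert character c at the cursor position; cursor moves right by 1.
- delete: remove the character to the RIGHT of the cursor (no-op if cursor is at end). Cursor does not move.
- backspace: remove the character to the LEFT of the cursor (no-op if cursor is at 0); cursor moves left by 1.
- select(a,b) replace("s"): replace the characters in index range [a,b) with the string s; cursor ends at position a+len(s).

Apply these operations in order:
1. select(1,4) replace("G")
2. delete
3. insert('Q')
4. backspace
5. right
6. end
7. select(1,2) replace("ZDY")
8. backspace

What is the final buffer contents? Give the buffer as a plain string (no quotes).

Answer: DZD

Derivation:
After op 1 (select(1,4) replace("G")): buf='DG' cursor=2
After op 2 (delete): buf='DG' cursor=2
After op 3 (insert('Q')): buf='DGQ' cursor=3
After op 4 (backspace): buf='DG' cursor=2
After op 5 (right): buf='DG' cursor=2
After op 6 (end): buf='DG' cursor=2
After op 7 (select(1,2) replace("ZDY")): buf='DZDY' cursor=4
After op 8 (backspace): buf='DZD' cursor=3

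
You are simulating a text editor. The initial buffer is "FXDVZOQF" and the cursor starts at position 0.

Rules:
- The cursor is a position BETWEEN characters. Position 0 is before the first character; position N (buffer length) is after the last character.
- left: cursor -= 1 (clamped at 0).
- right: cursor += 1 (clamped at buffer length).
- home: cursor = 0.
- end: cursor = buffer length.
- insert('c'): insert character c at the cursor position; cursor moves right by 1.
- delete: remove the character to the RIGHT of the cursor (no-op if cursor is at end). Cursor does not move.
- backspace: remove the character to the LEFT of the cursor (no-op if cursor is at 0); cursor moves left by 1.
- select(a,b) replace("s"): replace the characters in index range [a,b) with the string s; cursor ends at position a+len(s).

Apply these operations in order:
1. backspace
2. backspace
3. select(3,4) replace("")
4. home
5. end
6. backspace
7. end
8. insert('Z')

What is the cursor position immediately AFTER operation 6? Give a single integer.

Answer: 6

Derivation:
After op 1 (backspace): buf='FXDVZOQF' cursor=0
After op 2 (backspace): buf='FXDVZOQF' cursor=0
After op 3 (select(3,4) replace("")): buf='FXDZOQF' cursor=3
After op 4 (home): buf='FXDZOQF' cursor=0
After op 5 (end): buf='FXDZOQF' cursor=7
After op 6 (backspace): buf='FXDZOQ' cursor=6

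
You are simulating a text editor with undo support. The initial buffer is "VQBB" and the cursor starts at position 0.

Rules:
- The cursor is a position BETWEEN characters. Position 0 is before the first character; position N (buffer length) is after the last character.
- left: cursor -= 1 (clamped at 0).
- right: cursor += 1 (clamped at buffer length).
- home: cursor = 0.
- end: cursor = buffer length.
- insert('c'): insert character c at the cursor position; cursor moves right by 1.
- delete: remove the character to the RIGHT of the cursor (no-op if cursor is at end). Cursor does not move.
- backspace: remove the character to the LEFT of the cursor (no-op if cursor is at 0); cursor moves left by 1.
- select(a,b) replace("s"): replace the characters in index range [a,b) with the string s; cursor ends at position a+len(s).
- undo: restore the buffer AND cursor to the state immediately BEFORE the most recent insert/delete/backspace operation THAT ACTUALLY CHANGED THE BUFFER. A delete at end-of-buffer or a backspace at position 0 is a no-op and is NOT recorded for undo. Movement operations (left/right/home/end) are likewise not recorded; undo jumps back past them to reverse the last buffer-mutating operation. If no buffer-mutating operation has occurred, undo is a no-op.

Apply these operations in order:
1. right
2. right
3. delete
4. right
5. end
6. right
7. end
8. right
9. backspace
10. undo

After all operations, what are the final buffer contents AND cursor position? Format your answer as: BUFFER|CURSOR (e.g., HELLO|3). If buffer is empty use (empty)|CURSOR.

Answer: VQB|3

Derivation:
After op 1 (right): buf='VQBB' cursor=1
After op 2 (right): buf='VQBB' cursor=2
After op 3 (delete): buf='VQB' cursor=2
After op 4 (right): buf='VQB' cursor=3
After op 5 (end): buf='VQB' cursor=3
After op 6 (right): buf='VQB' cursor=3
After op 7 (end): buf='VQB' cursor=3
After op 8 (right): buf='VQB' cursor=3
After op 9 (backspace): buf='VQ' cursor=2
After op 10 (undo): buf='VQB' cursor=3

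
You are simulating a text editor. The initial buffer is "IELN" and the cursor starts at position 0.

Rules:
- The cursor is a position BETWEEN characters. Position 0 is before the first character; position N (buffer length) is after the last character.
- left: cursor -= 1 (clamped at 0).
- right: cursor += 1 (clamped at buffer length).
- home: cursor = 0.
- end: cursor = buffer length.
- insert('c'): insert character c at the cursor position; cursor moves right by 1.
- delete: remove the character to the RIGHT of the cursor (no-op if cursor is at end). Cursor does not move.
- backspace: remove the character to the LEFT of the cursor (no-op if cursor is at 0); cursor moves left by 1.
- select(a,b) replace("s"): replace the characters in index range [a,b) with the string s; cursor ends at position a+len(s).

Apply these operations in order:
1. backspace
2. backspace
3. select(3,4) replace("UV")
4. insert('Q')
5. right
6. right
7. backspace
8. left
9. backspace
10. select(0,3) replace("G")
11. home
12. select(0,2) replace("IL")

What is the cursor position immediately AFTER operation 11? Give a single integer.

After op 1 (backspace): buf='IELN' cursor=0
After op 2 (backspace): buf='IELN' cursor=0
After op 3 (select(3,4) replace("UV")): buf='IELUV' cursor=5
After op 4 (insert('Q')): buf='IELUVQ' cursor=6
After op 5 (right): buf='IELUVQ' cursor=6
After op 6 (right): buf='IELUVQ' cursor=6
After op 7 (backspace): buf='IELUV' cursor=5
After op 8 (left): buf='IELUV' cursor=4
After op 9 (backspace): buf='IELV' cursor=3
After op 10 (select(0,3) replace("G")): buf='GV' cursor=1
After op 11 (home): buf='GV' cursor=0

Answer: 0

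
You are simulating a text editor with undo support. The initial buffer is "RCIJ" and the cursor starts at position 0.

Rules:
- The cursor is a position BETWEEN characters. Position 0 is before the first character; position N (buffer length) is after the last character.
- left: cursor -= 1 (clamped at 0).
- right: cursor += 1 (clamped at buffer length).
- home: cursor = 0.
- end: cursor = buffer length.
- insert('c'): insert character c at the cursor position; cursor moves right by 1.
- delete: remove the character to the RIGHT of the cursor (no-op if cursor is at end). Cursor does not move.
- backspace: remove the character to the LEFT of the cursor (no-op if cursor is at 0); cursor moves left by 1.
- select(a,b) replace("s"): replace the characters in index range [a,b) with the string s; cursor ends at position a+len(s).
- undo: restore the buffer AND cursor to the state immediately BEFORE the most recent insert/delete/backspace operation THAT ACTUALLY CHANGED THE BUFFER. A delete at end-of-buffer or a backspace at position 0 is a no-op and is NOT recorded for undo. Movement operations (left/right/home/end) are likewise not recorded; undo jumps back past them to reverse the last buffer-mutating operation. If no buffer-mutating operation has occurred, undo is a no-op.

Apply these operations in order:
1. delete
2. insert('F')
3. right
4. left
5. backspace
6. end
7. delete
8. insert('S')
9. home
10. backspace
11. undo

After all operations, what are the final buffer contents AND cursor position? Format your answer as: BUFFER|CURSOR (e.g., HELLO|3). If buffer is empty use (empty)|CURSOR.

After op 1 (delete): buf='CIJ' cursor=0
After op 2 (insert('F')): buf='FCIJ' cursor=1
After op 3 (right): buf='FCIJ' cursor=2
After op 4 (left): buf='FCIJ' cursor=1
After op 5 (backspace): buf='CIJ' cursor=0
After op 6 (end): buf='CIJ' cursor=3
After op 7 (delete): buf='CIJ' cursor=3
After op 8 (insert('S')): buf='CIJS' cursor=4
After op 9 (home): buf='CIJS' cursor=0
After op 10 (backspace): buf='CIJS' cursor=0
After op 11 (undo): buf='CIJ' cursor=3

Answer: CIJ|3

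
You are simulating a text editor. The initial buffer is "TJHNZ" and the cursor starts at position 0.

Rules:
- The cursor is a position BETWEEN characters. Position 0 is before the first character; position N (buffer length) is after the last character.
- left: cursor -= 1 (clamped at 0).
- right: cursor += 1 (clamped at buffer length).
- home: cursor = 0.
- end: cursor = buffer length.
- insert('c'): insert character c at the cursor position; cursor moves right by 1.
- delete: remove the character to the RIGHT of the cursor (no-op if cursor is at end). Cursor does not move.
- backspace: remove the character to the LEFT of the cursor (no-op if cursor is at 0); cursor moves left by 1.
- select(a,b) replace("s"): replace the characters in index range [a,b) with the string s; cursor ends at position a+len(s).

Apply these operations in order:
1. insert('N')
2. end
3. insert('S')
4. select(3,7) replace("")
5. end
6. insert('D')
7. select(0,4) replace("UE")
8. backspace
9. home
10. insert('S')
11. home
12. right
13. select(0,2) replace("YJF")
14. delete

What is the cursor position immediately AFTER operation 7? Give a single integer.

After op 1 (insert('N')): buf='NTJHNZ' cursor=1
After op 2 (end): buf='NTJHNZ' cursor=6
After op 3 (insert('S')): buf='NTJHNZS' cursor=7
After op 4 (select(3,7) replace("")): buf='NTJ' cursor=3
After op 5 (end): buf='NTJ' cursor=3
After op 6 (insert('D')): buf='NTJD' cursor=4
After op 7 (select(0,4) replace("UE")): buf='UE' cursor=2

Answer: 2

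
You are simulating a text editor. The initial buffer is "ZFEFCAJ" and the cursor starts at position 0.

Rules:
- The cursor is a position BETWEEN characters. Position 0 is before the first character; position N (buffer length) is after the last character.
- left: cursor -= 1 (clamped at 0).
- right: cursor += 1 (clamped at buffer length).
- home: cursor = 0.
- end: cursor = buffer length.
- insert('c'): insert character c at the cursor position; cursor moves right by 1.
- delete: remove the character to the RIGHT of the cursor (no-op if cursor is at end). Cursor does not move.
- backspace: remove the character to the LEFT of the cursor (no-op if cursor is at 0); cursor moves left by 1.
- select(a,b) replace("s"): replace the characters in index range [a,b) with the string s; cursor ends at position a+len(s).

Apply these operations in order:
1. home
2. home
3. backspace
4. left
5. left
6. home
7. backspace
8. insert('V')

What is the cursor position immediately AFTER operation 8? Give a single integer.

After op 1 (home): buf='ZFEFCAJ' cursor=0
After op 2 (home): buf='ZFEFCAJ' cursor=0
After op 3 (backspace): buf='ZFEFCAJ' cursor=0
After op 4 (left): buf='ZFEFCAJ' cursor=0
After op 5 (left): buf='ZFEFCAJ' cursor=0
After op 6 (home): buf='ZFEFCAJ' cursor=0
After op 7 (backspace): buf='ZFEFCAJ' cursor=0
After op 8 (insert('V')): buf='VZFEFCAJ' cursor=1

Answer: 1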